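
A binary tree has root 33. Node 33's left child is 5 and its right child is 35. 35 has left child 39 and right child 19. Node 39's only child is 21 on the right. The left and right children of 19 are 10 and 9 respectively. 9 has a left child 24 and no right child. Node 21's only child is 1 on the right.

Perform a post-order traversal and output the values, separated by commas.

Post-order visits the left subtree, then the right subtree, then the node.
At 33: go left to 5.
  5 is a leaf — visit 5.
At 33: go right to 35.
  At 35: go left to 39.
    At 39: no left child.
    At 39: go right to 21.
      At 21: no left child.
      At 21: go right to 1.
        1 is a leaf — visit 1.
      Visit 21.
    Visit 39.
  At 35: go right to 19.
    At 19: go left to 10.
      10 is a leaf — visit 10.
    At 19: go right to 9.
      At 9: go left to 24.
        24 is a leaf — visit 24.
      At 9: no right child.
      Visit 9.
    Visit 19.
  Visit 35.
Visit 33.

5, 1, 21, 39, 10, 24, 9, 19, 35, 33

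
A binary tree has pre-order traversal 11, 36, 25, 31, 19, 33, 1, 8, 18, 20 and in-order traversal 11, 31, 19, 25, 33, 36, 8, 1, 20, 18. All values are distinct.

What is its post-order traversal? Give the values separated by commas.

19, 31, 33, 25, 8, 20, 18, 1, 36, 11

The first element of pre-order is the root; it splits in-order into left and right subtrees.
Root 11: left subtree has 0 nodes { }, right has 9 {31, 19, 25, 33, 36, 8, 1, 20, 18}.
  Root 36: left subtree has 4 nodes {31, 19, 25, 33}, right has 4 {8, 1, 20, 18}.
    Root 25: left subtree has 2 nodes {31, 19}, right has 1 {33}.
      Root 31: left subtree has 0 nodes { }, right has 1 {19}.
    Root 1: left subtree has 1 node {8}, right has 2 {20, 18}.
      Root 18: left subtree has 1 node {20}, right has 0 { }.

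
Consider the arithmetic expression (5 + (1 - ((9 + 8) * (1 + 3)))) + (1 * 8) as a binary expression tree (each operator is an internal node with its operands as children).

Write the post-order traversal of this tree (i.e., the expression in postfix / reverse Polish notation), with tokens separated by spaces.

5 1 9 8 + 1 3 + * - + 1 8 * +

Post-order on an expression tree gives postfix notation: for each operator, emit left operand, right operand, then the operator.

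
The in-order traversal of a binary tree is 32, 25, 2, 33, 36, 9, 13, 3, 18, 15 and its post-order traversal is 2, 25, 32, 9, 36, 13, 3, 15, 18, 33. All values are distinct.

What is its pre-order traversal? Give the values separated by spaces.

The last element of post-order is the root; it splits in-order into left and right subtrees.
Root 33: left subtree has 3 nodes {32, 25, 2}, right has 6 {36, 9, 13, 3, 18, 15}.
  Root 32: left subtree has 0 nodes { }, right has 2 {25, 2}.
    Root 25: left subtree has 0 nodes { }, right has 1 {2}.
  Root 18: left subtree has 4 nodes {36, 9, 13, 3}, right has 1 {15}.
    Root 3: left subtree has 3 nodes {36, 9, 13}, right has 0 { }.
      Root 13: left subtree has 2 nodes {36, 9}, right has 0 { }.
        Root 36: left subtree has 0 nodes { }, right has 1 {9}.

33 32 25 2 18 3 13 36 9 15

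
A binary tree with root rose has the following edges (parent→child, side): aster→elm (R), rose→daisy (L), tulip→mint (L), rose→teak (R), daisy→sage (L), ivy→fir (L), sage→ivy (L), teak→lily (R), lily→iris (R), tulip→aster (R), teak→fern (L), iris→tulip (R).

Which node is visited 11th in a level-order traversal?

mint

Level-order visits nodes level by level from the root, left to right within each level.
Level 0: rose
Level 1: daisy, teak
Level 2: sage, fern, lily
Level 3: ivy, iris
Level 4: fir, tulip
Level 5: mint, aster
Level 6: elm
Full level-order sequence: rose, daisy, teak, sage, fern, lily, ivy, iris, fir, tulip, mint, aster, elm.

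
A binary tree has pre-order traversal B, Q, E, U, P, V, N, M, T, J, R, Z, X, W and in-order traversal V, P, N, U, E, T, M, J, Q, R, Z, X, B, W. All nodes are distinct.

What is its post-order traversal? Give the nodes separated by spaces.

V N P U T J M E X Z R Q W B

The first element of pre-order is the root; it splits in-order into left and right subtrees.
Root B: left subtree has 12 nodes {V, P, N, U, E, T, M, J, Q, R, Z, X}, right has 1 {W}.
  Root Q: left subtree has 8 nodes {V, P, N, U, E, T, M, J}, right has 3 {R, Z, X}.
    Root E: left subtree has 4 nodes {V, P, N, U}, right has 3 {T, M, J}.
      Root U: left subtree has 3 nodes {V, P, N}, right has 0 { }.
        Root P: left subtree has 1 node {V}, right has 1 {N}.
      Root M: left subtree has 1 node {T}, right has 1 {J}.
    Root R: left subtree has 0 nodes { }, right has 2 {Z, X}.
      Root Z: left subtree has 0 nodes { }, right has 1 {X}.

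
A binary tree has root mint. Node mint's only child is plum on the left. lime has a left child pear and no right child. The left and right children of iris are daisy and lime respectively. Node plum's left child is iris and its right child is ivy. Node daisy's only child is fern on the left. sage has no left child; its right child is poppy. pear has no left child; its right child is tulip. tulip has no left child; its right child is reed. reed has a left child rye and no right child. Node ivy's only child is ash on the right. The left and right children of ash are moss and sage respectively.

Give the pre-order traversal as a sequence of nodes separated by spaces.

mint plum iris daisy fern lime pear tulip reed rye ivy ash moss sage poppy

Pre-order visits the node, then its left subtree, then its right subtree.
Visit mint.
At mint: go left to plum.
  Visit plum.
  At plum: go left to iris.
    Visit iris.
    At iris: go left to daisy.
      Visit daisy.
      At daisy: go left to fern.
        fern is a leaf — visit fern.
      At daisy: no right child.
    At iris: go right to lime.
      Visit lime.
      At lime: go left to pear.
        Visit pear.
        At pear: no left child.
        At pear: go right to tulip.
          Visit tulip.
          At tulip: no left child.
          At tulip: go right to reed.
            Visit reed.
            At reed: go left to rye.
              rye is a leaf — visit rye.
            At reed: no right child.
      At lime: no right child.
  At plum: go right to ivy.
    Visit ivy.
    At ivy: no left child.
    At ivy: go right to ash.
      Visit ash.
      At ash: go left to moss.
        moss is a leaf — visit moss.
      At ash: go right to sage.
        Visit sage.
        At sage: no left child.
        At sage: go right to poppy.
          poppy is a leaf — visit poppy.
At mint: no right child.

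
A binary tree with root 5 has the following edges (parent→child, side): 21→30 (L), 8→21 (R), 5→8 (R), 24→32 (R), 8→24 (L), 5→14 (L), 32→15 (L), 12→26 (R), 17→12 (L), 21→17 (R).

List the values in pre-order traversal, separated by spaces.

5 14 8 24 32 15 21 30 17 12 26

Pre-order visits the node, then its left subtree, then its right subtree.
Visit 5.
At 5: go left to 14.
  14 is a leaf — visit 14.
At 5: go right to 8.
  Visit 8.
  At 8: go left to 24.
    Visit 24.
    At 24: no left child.
    At 24: go right to 32.
      Visit 32.
      At 32: go left to 15.
        15 is a leaf — visit 15.
      At 32: no right child.
  At 8: go right to 21.
    Visit 21.
    At 21: go left to 30.
      30 is a leaf — visit 30.
    At 21: go right to 17.
      Visit 17.
      At 17: go left to 12.
        Visit 12.
        At 12: no left child.
        At 12: go right to 26.
          26 is a leaf — visit 26.
      At 17: no right child.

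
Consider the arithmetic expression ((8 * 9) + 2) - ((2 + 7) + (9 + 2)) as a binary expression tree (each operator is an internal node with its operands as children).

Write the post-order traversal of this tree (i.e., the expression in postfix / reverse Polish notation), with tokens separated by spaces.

8 9 * 2 + 2 7 + 9 2 + + -

Post-order on an expression tree gives postfix notation: for each operator, emit left operand, right operand, then the operator.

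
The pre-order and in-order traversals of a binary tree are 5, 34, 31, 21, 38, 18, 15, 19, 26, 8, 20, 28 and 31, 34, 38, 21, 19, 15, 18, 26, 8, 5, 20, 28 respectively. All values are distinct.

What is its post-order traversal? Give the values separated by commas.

The first element of pre-order is the root; it splits in-order into left and right subtrees.
Root 5: left subtree has 9 nodes {31, 34, 38, 21, 19, 15, 18, 26, 8}, right has 2 {20, 28}.
  Root 34: left subtree has 1 node {31}, right has 7 {38, 21, 19, 15, 18, 26, 8}.
    Root 21: left subtree has 1 node {38}, right has 5 {19, 15, 18, 26, 8}.
      Root 18: left subtree has 2 nodes {19, 15}, right has 2 {26, 8}.
        Root 15: left subtree has 1 node {19}, right has 0 { }.
        Root 26: left subtree has 0 nodes { }, right has 1 {8}.
  Root 20: left subtree has 0 nodes { }, right has 1 {28}.

31, 38, 19, 15, 8, 26, 18, 21, 34, 28, 20, 5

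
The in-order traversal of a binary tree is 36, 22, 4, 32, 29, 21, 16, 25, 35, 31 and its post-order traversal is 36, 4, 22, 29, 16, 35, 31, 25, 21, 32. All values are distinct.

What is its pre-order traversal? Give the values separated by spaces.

The last element of post-order is the root; it splits in-order into left and right subtrees.
Root 32: left subtree has 3 nodes {36, 22, 4}, right has 6 {29, 21, 16, 25, 35, 31}.
  Root 22: left subtree has 1 node {36}, right has 1 {4}.
  Root 21: left subtree has 1 node {29}, right has 4 {16, 25, 35, 31}.
    Root 25: left subtree has 1 node {16}, right has 2 {35, 31}.
      Root 31: left subtree has 1 node {35}, right has 0 { }.

32 22 36 4 21 29 25 16 31 35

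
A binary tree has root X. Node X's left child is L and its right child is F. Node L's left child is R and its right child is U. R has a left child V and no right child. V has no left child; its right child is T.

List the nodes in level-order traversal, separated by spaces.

Level-order visits nodes level by level from the root, left to right within each level.
Level 0: X
Level 1: L, F
Level 2: R, U
Level 3: V
Level 4: T

X L F R U V T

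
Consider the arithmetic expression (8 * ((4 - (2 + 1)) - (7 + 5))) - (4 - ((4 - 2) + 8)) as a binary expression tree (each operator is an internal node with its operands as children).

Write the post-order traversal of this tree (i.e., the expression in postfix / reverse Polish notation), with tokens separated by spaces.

Post-order on an expression tree gives postfix notation: for each operator, emit left operand, right operand, then the operator.

8 4 2 1 + - 7 5 + - * 4 4 2 - 8 + - -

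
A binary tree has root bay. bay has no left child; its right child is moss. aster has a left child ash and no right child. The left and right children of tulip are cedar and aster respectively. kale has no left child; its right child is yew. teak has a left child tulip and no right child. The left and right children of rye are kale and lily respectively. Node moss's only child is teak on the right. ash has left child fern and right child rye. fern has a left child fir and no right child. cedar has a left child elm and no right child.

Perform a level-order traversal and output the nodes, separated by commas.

Level-order visits nodes level by level from the root, left to right within each level.
Level 0: bay
Level 1: moss
Level 2: teak
Level 3: tulip
Level 4: cedar, aster
Level 5: elm, ash
Level 6: fern, rye
Level 7: fir, kale, lily
Level 8: yew

bay, moss, teak, tulip, cedar, aster, elm, ash, fern, rye, fir, kale, lily, yew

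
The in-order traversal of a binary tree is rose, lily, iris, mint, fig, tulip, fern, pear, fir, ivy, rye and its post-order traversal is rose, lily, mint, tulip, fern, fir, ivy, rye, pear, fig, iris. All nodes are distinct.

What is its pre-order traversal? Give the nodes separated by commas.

The last element of post-order is the root; it splits in-order into left and right subtrees.
Root iris: left subtree has 2 nodes {rose, lily}, right has 8 {mint, fig, tulip, fern, pear, fir, ivy, rye}.
  Root lily: left subtree has 1 node {rose}, right has 0 { }.
  Root fig: left subtree has 1 node {mint}, right has 6 {tulip, fern, pear, fir, ivy, rye}.
    Root pear: left subtree has 2 nodes {tulip, fern}, right has 3 {fir, ivy, rye}.
      Root fern: left subtree has 1 node {tulip}, right has 0 { }.
      Root rye: left subtree has 2 nodes {fir, ivy}, right has 0 { }.
        Root ivy: left subtree has 1 node {fir}, right has 0 { }.

iris, lily, rose, fig, mint, pear, fern, tulip, rye, ivy, fir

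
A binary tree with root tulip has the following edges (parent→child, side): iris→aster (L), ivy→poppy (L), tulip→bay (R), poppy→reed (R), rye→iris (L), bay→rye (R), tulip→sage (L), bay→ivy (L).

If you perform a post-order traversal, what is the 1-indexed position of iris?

6

Post-order visits the left subtree, then the right subtree, then the node.
At tulip: go left to sage.
  sage is a leaf — visit sage.
At tulip: go right to bay.
  At bay: go left to ivy.
    At ivy: go left to poppy.
      At poppy: no left child.
      At poppy: go right to reed.
        reed is a leaf — visit reed.
      Visit poppy.
    At ivy: no right child.
    Visit ivy.
  At bay: go right to rye.
    At rye: go left to iris.
      At iris: go left to aster.
        aster is a leaf — visit aster.
      At iris: no right child.
      Visit iris.
    At rye: no right child.
    Visit rye.
  Visit bay.
Visit tulip.
Full post-order sequence: sage, reed, poppy, ivy, aster, iris, rye, bay, tulip.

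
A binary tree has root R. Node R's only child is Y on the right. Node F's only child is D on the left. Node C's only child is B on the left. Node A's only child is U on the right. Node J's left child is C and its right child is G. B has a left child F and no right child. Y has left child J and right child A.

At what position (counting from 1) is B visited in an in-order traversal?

In-order visits the left subtree, then the node, then the right subtree.
At R: no left child.
Visit R.
At R: go right to Y.
  At Y: go left to J.
    At J: go left to C.
      At C: go left to B.
        At B: go left to F.
          At F: go left to D.
            D is a leaf — visit D.
          Visit F.
          At F: no right child.
        Visit B.
        At B: no right child.
      Visit C.
      At C: no right child.
    Visit J.
    At J: go right to G.
      G is a leaf — visit G.
  Visit Y.
  At Y: go right to A.
    At A: no left child.
    Visit A.
    At A: go right to U.
      U is a leaf — visit U.
Full in-order sequence: R, D, F, B, C, J, G, Y, A, U.

4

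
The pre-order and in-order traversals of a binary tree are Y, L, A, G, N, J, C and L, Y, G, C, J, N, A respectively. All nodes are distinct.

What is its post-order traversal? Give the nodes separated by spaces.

The first element of pre-order is the root; it splits in-order into left and right subtrees.
Root Y: left subtree has 1 node {L}, right has 5 {G, C, J, N, A}.
  Root A: left subtree has 4 nodes {G, C, J, N}, right has 0 { }.
    Root G: left subtree has 0 nodes { }, right has 3 {C, J, N}.
      Root N: left subtree has 2 nodes {C, J}, right has 0 { }.
        Root J: left subtree has 1 node {C}, right has 0 { }.

L C J N G A Y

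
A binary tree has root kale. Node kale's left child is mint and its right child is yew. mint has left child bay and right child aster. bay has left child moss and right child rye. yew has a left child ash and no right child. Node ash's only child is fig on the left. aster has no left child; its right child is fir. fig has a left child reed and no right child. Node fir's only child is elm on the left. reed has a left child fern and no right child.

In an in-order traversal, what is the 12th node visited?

ash

In-order visits the left subtree, then the node, then the right subtree.
At kale: go left to mint.
  At mint: go left to bay.
    At bay: go left to moss.
      moss is a leaf — visit moss.
    Visit bay.
    At bay: go right to rye.
      rye is a leaf — visit rye.
  Visit mint.
  At mint: go right to aster.
    At aster: no left child.
    Visit aster.
    At aster: go right to fir.
      At fir: go left to elm.
        elm is a leaf — visit elm.
      Visit fir.
      At fir: no right child.
Visit kale.
At kale: go right to yew.
  At yew: go left to ash.
    At ash: go left to fig.
      At fig: go left to reed.
        At reed: go left to fern.
          fern is a leaf — visit fern.
        Visit reed.
        At reed: no right child.
      Visit fig.
      At fig: no right child.
    Visit ash.
    At ash: no right child.
  Visit yew.
  At yew: no right child.
Full in-order sequence: moss, bay, rye, mint, aster, elm, fir, kale, fern, reed, fig, ash, yew.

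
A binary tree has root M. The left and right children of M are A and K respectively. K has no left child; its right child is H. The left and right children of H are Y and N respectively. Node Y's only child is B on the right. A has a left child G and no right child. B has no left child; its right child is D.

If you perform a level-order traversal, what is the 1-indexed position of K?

3

Level-order visits nodes level by level from the root, left to right within each level.
Level 0: M
Level 1: A, K
Level 2: G, H
Level 3: Y, N
Level 4: B
Level 5: D
Full level-order sequence: M, A, K, G, H, Y, N, B, D.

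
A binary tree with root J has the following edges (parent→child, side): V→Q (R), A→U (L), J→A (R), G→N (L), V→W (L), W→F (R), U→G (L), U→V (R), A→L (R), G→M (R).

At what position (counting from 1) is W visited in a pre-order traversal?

Pre-order visits the node, then its left subtree, then its right subtree.
Visit J.
At J: no left child.
At J: go right to A.
  Visit A.
  At A: go left to U.
    Visit U.
    At U: go left to G.
      Visit G.
      At G: go left to N.
        N is a leaf — visit N.
      At G: go right to M.
        M is a leaf — visit M.
    At U: go right to V.
      Visit V.
      At V: go left to W.
        Visit W.
        At W: no left child.
        At W: go right to F.
          F is a leaf — visit F.
      At V: go right to Q.
        Q is a leaf — visit Q.
  At A: go right to L.
    L is a leaf — visit L.
Full pre-order sequence: J, A, U, G, N, M, V, W, F, Q, L.

8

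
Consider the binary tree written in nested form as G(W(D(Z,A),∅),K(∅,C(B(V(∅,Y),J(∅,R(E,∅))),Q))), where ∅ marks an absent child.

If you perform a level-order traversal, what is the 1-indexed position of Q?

Level-order visits nodes level by level from the root, left to right within each level.
Level 0: G
Level 1: W, K
Level 2: D, C
Level 3: Z, A, B, Q
Level 4: V, J
Level 5: Y, R
Level 6: E
Full level-order sequence: G, W, K, D, C, Z, A, B, Q, V, J, Y, R, E.

9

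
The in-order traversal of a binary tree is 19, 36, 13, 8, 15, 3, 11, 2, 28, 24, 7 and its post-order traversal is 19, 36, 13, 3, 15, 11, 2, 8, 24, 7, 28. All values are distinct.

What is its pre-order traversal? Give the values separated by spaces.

The last element of post-order is the root; it splits in-order into left and right subtrees.
Root 28: left subtree has 8 nodes {19, 36, 13, 8, 15, 3, 11, 2}, right has 2 {24, 7}.
  Root 8: left subtree has 3 nodes {19, 36, 13}, right has 4 {15, 3, 11, 2}.
    Root 13: left subtree has 2 nodes {19, 36}, right has 0 { }.
      Root 36: left subtree has 1 node {19}, right has 0 { }.
    Root 2: left subtree has 3 nodes {15, 3, 11}, right has 0 { }.
      Root 11: left subtree has 2 nodes {15, 3}, right has 0 { }.
        Root 15: left subtree has 0 nodes { }, right has 1 {3}.
  Root 7: left subtree has 1 node {24}, right has 0 { }.

28 8 13 36 19 2 11 15 3 7 24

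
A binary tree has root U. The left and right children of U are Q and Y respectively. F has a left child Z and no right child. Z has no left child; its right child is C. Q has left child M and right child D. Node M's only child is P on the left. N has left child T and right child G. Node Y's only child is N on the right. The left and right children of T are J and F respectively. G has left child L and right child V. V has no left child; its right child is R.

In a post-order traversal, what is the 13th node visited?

Post-order visits the left subtree, then the right subtree, then the node.
At U: go left to Q.
  At Q: go left to M.
    At M: go left to P.
      P is a leaf — visit P.
    At M: no right child.
    Visit M.
  At Q: go right to D.
    D is a leaf — visit D.
  Visit Q.
At U: go right to Y.
  At Y: no left child.
  At Y: go right to N.
    At N: go left to T.
      At T: go left to J.
        J is a leaf — visit J.
      At T: go right to F.
        At F: go left to Z.
          At Z: no left child.
          At Z: go right to C.
            C is a leaf — visit C.
          Visit Z.
        At F: no right child.
        Visit F.
      Visit T.
    At N: go right to G.
      At G: go left to L.
        L is a leaf — visit L.
      At G: go right to V.
        At V: no left child.
        At V: go right to R.
          R is a leaf — visit R.
        Visit V.
      Visit G.
    Visit N.
  Visit Y.
Visit U.
Full post-order sequence: P, M, D, Q, J, C, Z, F, T, L, R, V, G, N, Y, U.

G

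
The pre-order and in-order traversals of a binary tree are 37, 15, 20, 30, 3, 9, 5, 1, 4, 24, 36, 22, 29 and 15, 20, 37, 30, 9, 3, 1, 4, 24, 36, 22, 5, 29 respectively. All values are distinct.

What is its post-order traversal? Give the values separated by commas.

The first element of pre-order is the root; it splits in-order into left and right subtrees.
Root 37: left subtree has 2 nodes {15, 20}, right has 10 {30, 9, 3, 1, 4, 24, 36, 22, 5, 29}.
  Root 15: left subtree has 0 nodes { }, right has 1 {20}.
  Root 30: left subtree has 0 nodes { }, right has 9 {9, 3, 1, 4, 24, 36, 22, 5, 29}.
    Root 3: left subtree has 1 node {9}, right has 7 {1, 4, 24, 36, 22, 5, 29}.
      Root 5: left subtree has 5 nodes {1, 4, 24, 36, 22}, right has 1 {29}.
        Root 1: left subtree has 0 nodes { }, right has 4 {4, 24, 36, 22}.
          Root 4: left subtree has 0 nodes { }, right has 3 {24, 36, 22}.
            Root 24: left subtree has 0 nodes { }, right has 2 {36, 22}.
              Root 36: left subtree has 0 nodes { }, right has 1 {22}.

20, 15, 9, 22, 36, 24, 4, 1, 29, 5, 3, 30, 37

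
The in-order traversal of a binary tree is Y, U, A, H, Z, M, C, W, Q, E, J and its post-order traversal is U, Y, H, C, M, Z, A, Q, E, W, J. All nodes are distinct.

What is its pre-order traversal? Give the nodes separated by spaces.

J W A Y U Z H M C E Q

The last element of post-order is the root; it splits in-order into left and right subtrees.
Root J: left subtree has 10 nodes {Y, U, A, H, Z, M, C, W, Q, E}, right has 0 { }.
  Root W: left subtree has 7 nodes {Y, U, A, H, Z, M, C}, right has 2 {Q, E}.
    Root A: left subtree has 2 nodes {Y, U}, right has 4 {H, Z, M, C}.
      Root Y: left subtree has 0 nodes { }, right has 1 {U}.
      Root Z: left subtree has 1 node {H}, right has 2 {M, C}.
        Root M: left subtree has 0 nodes { }, right has 1 {C}.
    Root E: left subtree has 1 node {Q}, right has 0 { }.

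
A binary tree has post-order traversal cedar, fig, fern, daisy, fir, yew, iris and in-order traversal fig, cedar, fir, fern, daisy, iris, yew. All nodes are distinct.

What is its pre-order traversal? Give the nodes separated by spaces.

iris fir fig cedar daisy fern yew

The last element of post-order is the root; it splits in-order into left and right subtrees.
Root iris: left subtree has 5 nodes {fig, cedar, fir, fern, daisy}, right has 1 {yew}.
  Root fir: left subtree has 2 nodes {fig, cedar}, right has 2 {fern, daisy}.
    Root fig: left subtree has 0 nodes { }, right has 1 {cedar}.
    Root daisy: left subtree has 1 node {fern}, right has 0 { }.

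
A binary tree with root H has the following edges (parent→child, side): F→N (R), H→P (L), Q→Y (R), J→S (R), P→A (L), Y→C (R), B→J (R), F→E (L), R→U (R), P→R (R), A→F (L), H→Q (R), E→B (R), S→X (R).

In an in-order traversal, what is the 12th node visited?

H

In-order visits the left subtree, then the node, then the right subtree.
At H: go left to P.
  At P: go left to A.
    At A: go left to F.
      At F: go left to E.
        At E: no left child.
        Visit E.
        At E: go right to B.
          At B: no left child.
          Visit B.
          At B: go right to J.
            At J: no left child.
            Visit J.
            At J: go right to S.
              At S: no left child.
              Visit S.
              At S: go right to X.
                X is a leaf — visit X.
      Visit F.
      At F: go right to N.
        N is a leaf — visit N.
    Visit A.
    At A: no right child.
  Visit P.
  At P: go right to R.
    At R: no left child.
    Visit R.
    At R: go right to U.
      U is a leaf — visit U.
Visit H.
At H: go right to Q.
  At Q: no left child.
  Visit Q.
  At Q: go right to Y.
    At Y: no left child.
    Visit Y.
    At Y: go right to C.
      C is a leaf — visit C.
Full in-order sequence: E, B, J, S, X, F, N, A, P, R, U, H, Q, Y, C.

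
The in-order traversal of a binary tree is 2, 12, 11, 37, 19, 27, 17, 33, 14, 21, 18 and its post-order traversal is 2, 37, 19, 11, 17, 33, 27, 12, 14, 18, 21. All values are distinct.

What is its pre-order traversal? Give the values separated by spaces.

The last element of post-order is the root; it splits in-order into left and right subtrees.
Root 21: left subtree has 9 nodes {2, 12, 11, 37, 19, 27, 17, 33, 14}, right has 1 {18}.
  Root 14: left subtree has 8 nodes {2, 12, 11, 37, 19, 27, 17, 33}, right has 0 { }.
    Root 12: left subtree has 1 node {2}, right has 6 {11, 37, 19, 27, 17, 33}.
      Root 27: left subtree has 3 nodes {11, 37, 19}, right has 2 {17, 33}.
        Root 11: left subtree has 0 nodes { }, right has 2 {37, 19}.
          Root 19: left subtree has 1 node {37}, right has 0 { }.
        Root 33: left subtree has 1 node {17}, right has 0 { }.

21 14 12 2 27 11 19 37 33 17 18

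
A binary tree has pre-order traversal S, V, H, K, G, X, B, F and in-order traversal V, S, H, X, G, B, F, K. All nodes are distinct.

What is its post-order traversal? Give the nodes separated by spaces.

The first element of pre-order is the root; it splits in-order into left and right subtrees.
Root S: left subtree has 1 node {V}, right has 6 {H, X, G, B, F, K}.
  Root H: left subtree has 0 nodes { }, right has 5 {X, G, B, F, K}.
    Root K: left subtree has 4 nodes {X, G, B, F}, right has 0 { }.
      Root G: left subtree has 1 node {X}, right has 2 {B, F}.
        Root B: left subtree has 0 nodes { }, right has 1 {F}.

V X F B G K H S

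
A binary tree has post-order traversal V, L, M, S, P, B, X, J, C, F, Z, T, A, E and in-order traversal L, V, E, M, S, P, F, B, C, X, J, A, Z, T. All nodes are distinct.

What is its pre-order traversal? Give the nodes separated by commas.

E, L, V, A, F, P, S, M, C, B, J, X, T, Z

The last element of post-order is the root; it splits in-order into left and right subtrees.
Root E: left subtree has 2 nodes {L, V}, right has 11 {M, S, P, F, B, C, X, J, A, Z, T}.
  Root L: left subtree has 0 nodes { }, right has 1 {V}.
  Root A: left subtree has 8 nodes {M, S, P, F, B, C, X, J}, right has 2 {Z, T}.
    Root F: left subtree has 3 nodes {M, S, P}, right has 4 {B, C, X, J}.
      Root P: left subtree has 2 nodes {M, S}, right has 0 { }.
        Root S: left subtree has 1 node {M}, right has 0 { }.
      Root C: left subtree has 1 node {B}, right has 2 {X, J}.
        Root J: left subtree has 1 node {X}, right has 0 { }.
    Root T: left subtree has 1 node {Z}, right has 0 { }.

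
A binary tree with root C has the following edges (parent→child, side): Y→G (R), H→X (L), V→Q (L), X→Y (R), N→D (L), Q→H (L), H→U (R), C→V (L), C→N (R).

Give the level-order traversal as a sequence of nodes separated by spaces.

C V N Q D H X U Y G

Level-order visits nodes level by level from the root, left to right within each level.
Level 0: C
Level 1: V, N
Level 2: Q, D
Level 3: H
Level 4: X, U
Level 5: Y
Level 6: G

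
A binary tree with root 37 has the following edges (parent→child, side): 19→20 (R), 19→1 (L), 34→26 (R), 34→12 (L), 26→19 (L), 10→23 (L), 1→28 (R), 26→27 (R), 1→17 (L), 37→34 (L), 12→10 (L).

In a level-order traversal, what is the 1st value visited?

37

Level-order visits nodes level by level from the root, left to right within each level.
Level 0: 37
Level 1: 34
Level 2: 12, 26
Level 3: 10, 19, 27
Level 4: 23, 1, 20
Level 5: 17, 28
Full level-order sequence: 37, 34, 12, 26, 10, 19, 27, 23, 1, 20, 17, 28.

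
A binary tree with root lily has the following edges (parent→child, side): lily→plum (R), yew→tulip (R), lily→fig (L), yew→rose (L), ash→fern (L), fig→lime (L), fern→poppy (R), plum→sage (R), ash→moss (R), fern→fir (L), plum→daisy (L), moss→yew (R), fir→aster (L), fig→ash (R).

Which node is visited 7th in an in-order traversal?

In-order visits the left subtree, then the node, then the right subtree.
At lily: go left to fig.
  At fig: go left to lime.
    lime is a leaf — visit lime.
  Visit fig.
  At fig: go right to ash.
    At ash: go left to fern.
      At fern: go left to fir.
        At fir: go left to aster.
          aster is a leaf — visit aster.
        Visit fir.
        At fir: no right child.
      Visit fern.
      At fern: go right to poppy.
        poppy is a leaf — visit poppy.
    Visit ash.
    At ash: go right to moss.
      At moss: no left child.
      Visit moss.
      At moss: go right to yew.
        At yew: go left to rose.
          rose is a leaf — visit rose.
        Visit yew.
        At yew: go right to tulip.
          tulip is a leaf — visit tulip.
Visit lily.
At lily: go right to plum.
  At plum: go left to daisy.
    daisy is a leaf — visit daisy.
  Visit plum.
  At plum: go right to sage.
    sage is a leaf — visit sage.
Full in-order sequence: lime, fig, aster, fir, fern, poppy, ash, moss, rose, yew, tulip, lily, daisy, plum, sage.

ash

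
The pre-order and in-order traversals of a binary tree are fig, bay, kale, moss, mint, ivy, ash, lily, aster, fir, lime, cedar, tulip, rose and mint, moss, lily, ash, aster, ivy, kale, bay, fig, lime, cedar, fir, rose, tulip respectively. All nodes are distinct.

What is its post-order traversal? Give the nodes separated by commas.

mint, lily, aster, ash, ivy, moss, kale, bay, cedar, lime, rose, tulip, fir, fig

The first element of pre-order is the root; it splits in-order into left and right subtrees.
Root fig: left subtree has 8 nodes {mint, moss, lily, ash, aster, ivy, kale, bay}, right has 5 {lime, cedar, fir, rose, tulip}.
  Root bay: left subtree has 7 nodes {mint, moss, lily, ash, aster, ivy, kale}, right has 0 { }.
    Root kale: left subtree has 6 nodes {mint, moss, lily, ash, aster, ivy}, right has 0 { }.
      Root moss: left subtree has 1 node {mint}, right has 4 {lily, ash, aster, ivy}.
        Root ivy: left subtree has 3 nodes {lily, ash, aster}, right has 0 { }.
          Root ash: left subtree has 1 node {lily}, right has 1 {aster}.
  Root fir: left subtree has 2 nodes {lime, cedar}, right has 2 {rose, tulip}.
    Root lime: left subtree has 0 nodes { }, right has 1 {cedar}.
    Root tulip: left subtree has 1 node {rose}, right has 0 { }.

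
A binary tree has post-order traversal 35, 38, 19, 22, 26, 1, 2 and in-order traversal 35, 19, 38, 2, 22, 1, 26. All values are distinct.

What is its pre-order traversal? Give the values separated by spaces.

The last element of post-order is the root; it splits in-order into left and right subtrees.
Root 2: left subtree has 3 nodes {35, 19, 38}, right has 3 {22, 1, 26}.
  Root 19: left subtree has 1 node {35}, right has 1 {38}.
  Root 1: left subtree has 1 node {22}, right has 1 {26}.

2 19 35 38 1 22 26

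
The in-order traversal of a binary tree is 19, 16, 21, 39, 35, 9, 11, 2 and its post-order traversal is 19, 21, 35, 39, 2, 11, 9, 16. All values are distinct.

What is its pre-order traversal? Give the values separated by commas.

16, 19, 9, 39, 21, 35, 11, 2

The last element of post-order is the root; it splits in-order into left and right subtrees.
Root 16: left subtree has 1 node {19}, right has 6 {21, 39, 35, 9, 11, 2}.
  Root 9: left subtree has 3 nodes {21, 39, 35}, right has 2 {11, 2}.
    Root 39: left subtree has 1 node {21}, right has 1 {35}.
    Root 11: left subtree has 0 nodes { }, right has 1 {2}.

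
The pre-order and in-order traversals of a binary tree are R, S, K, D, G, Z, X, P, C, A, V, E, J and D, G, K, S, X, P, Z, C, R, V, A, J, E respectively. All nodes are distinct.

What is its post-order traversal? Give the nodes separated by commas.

G, D, K, P, X, C, Z, S, V, J, E, A, R

The first element of pre-order is the root; it splits in-order into left and right subtrees.
Root R: left subtree has 8 nodes {D, G, K, S, X, P, Z, C}, right has 4 {V, A, J, E}.
  Root S: left subtree has 3 nodes {D, G, K}, right has 4 {X, P, Z, C}.
    Root K: left subtree has 2 nodes {D, G}, right has 0 { }.
      Root D: left subtree has 0 nodes { }, right has 1 {G}.
    Root Z: left subtree has 2 nodes {X, P}, right has 1 {C}.
      Root X: left subtree has 0 nodes { }, right has 1 {P}.
  Root A: left subtree has 1 node {V}, right has 2 {J, E}.
    Root E: left subtree has 1 node {J}, right has 0 { }.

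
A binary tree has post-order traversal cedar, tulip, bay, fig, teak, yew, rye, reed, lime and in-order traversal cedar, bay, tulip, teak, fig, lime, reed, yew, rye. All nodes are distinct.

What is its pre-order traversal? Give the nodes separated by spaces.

lime teak bay cedar tulip fig reed rye yew

The last element of post-order is the root; it splits in-order into left and right subtrees.
Root lime: left subtree has 5 nodes {cedar, bay, tulip, teak, fig}, right has 3 {reed, yew, rye}.
  Root teak: left subtree has 3 nodes {cedar, bay, tulip}, right has 1 {fig}.
    Root bay: left subtree has 1 node {cedar}, right has 1 {tulip}.
  Root reed: left subtree has 0 nodes { }, right has 2 {yew, rye}.
    Root rye: left subtree has 1 node {yew}, right has 0 { }.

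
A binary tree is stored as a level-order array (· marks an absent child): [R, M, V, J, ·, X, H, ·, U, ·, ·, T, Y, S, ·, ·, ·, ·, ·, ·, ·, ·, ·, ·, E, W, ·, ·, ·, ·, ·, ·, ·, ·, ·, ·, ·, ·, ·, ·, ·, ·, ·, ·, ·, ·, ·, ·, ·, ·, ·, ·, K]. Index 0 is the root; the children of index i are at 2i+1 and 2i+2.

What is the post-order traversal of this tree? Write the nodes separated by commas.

Post-order visits the left subtree, then the right subtree, then the node.
At R: go left to M.
  At M: go left to J.
    At J: no left child.
    At J: go right to U.
      U is a leaf — visit U.
    Visit J.
  At M: no right child.
  Visit M.
At R: go right to V.
  At V: go left to X.
    At X: go left to T.
      At T: no left child.
      At T: go right to E.
        E is a leaf — visit E.
      Visit T.
    At X: go right to Y.
      At Y: go left to W.
        At W: no left child.
        At W: go right to K.
          K is a leaf — visit K.
        Visit W.
      At Y: no right child.
      Visit Y.
    Visit X.
  At V: go right to H.
    At H: go left to S.
      S is a leaf — visit S.
    At H: no right child.
    Visit H.
  Visit V.
Visit R.

U, J, M, E, T, K, W, Y, X, S, H, V, R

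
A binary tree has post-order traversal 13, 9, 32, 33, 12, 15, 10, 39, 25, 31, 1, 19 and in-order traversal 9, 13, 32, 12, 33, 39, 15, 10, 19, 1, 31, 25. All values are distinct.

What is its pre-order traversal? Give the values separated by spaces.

19 39 12 32 9 13 33 10 15 1 31 25

The last element of post-order is the root; it splits in-order into left and right subtrees.
Root 19: left subtree has 8 nodes {9, 13, 32, 12, 33, 39, 15, 10}, right has 3 {1, 31, 25}.
  Root 39: left subtree has 5 nodes {9, 13, 32, 12, 33}, right has 2 {15, 10}.
    Root 12: left subtree has 3 nodes {9, 13, 32}, right has 1 {33}.
      Root 32: left subtree has 2 nodes {9, 13}, right has 0 { }.
        Root 9: left subtree has 0 nodes { }, right has 1 {13}.
    Root 10: left subtree has 1 node {15}, right has 0 { }.
  Root 1: left subtree has 0 nodes { }, right has 2 {31, 25}.
    Root 31: left subtree has 0 nodes { }, right has 1 {25}.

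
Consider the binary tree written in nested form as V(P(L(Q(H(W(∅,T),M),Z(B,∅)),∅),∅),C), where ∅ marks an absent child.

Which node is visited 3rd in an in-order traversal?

H

In-order visits the left subtree, then the node, then the right subtree.
At V: go left to P.
  At P: go left to L.
    At L: go left to Q.
      At Q: go left to H.
        At H: go left to W.
          At W: no left child.
          Visit W.
          At W: go right to T.
            T is a leaf — visit T.
        Visit H.
        At H: go right to M.
          M is a leaf — visit M.
      Visit Q.
      At Q: go right to Z.
        At Z: go left to B.
          B is a leaf — visit B.
        Visit Z.
        At Z: no right child.
    Visit L.
    At L: no right child.
  Visit P.
  At P: no right child.
Visit V.
At V: go right to C.
  C is a leaf — visit C.
Full in-order sequence: W, T, H, M, Q, B, Z, L, P, V, C.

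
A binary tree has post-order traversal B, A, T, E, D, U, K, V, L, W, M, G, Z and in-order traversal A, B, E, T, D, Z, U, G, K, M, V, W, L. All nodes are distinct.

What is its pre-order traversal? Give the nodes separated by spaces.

The last element of post-order is the root; it splits in-order into left and right subtrees.
Root Z: left subtree has 5 nodes {A, B, E, T, D}, right has 7 {U, G, K, M, V, W, L}.
  Root D: left subtree has 4 nodes {A, B, E, T}, right has 0 { }.
    Root E: left subtree has 2 nodes {A, B}, right has 1 {T}.
      Root A: left subtree has 0 nodes { }, right has 1 {B}.
  Root G: left subtree has 1 node {U}, right has 5 {K, M, V, W, L}.
    Root M: left subtree has 1 node {K}, right has 3 {V, W, L}.
      Root W: left subtree has 1 node {V}, right has 1 {L}.

Z D E A B T G U M K W V L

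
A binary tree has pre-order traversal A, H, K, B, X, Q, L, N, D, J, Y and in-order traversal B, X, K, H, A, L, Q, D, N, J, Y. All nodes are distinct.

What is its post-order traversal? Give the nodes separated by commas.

The first element of pre-order is the root; it splits in-order into left and right subtrees.
Root A: left subtree has 4 nodes {B, X, K, H}, right has 6 {L, Q, D, N, J, Y}.
  Root H: left subtree has 3 nodes {B, X, K}, right has 0 { }.
    Root K: left subtree has 2 nodes {B, X}, right has 0 { }.
      Root B: left subtree has 0 nodes { }, right has 1 {X}.
  Root Q: left subtree has 1 node {L}, right has 4 {D, N, J, Y}.
    Root N: left subtree has 1 node {D}, right has 2 {J, Y}.
      Root J: left subtree has 0 nodes { }, right has 1 {Y}.

X, B, K, H, L, D, Y, J, N, Q, A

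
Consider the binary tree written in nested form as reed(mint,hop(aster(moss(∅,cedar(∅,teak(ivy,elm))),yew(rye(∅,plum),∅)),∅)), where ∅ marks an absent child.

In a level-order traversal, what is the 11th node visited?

Level-order visits nodes level by level from the root, left to right within each level.
Level 0: reed
Level 1: mint, hop
Level 2: aster
Level 3: moss, yew
Level 4: cedar, rye
Level 5: teak, plum
Level 6: ivy, elm
Full level-order sequence: reed, mint, hop, aster, moss, yew, cedar, rye, teak, plum, ivy, elm.

ivy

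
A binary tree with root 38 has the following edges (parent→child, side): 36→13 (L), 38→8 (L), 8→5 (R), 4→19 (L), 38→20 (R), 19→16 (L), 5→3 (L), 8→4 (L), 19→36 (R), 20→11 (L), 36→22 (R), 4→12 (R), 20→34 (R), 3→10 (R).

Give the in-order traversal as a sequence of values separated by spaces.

In-order visits the left subtree, then the node, then the right subtree.
At 38: go left to 8.
  At 8: go left to 4.
    At 4: go left to 19.
      At 19: go left to 16.
        16 is a leaf — visit 16.
      Visit 19.
      At 19: go right to 36.
        At 36: go left to 13.
          13 is a leaf — visit 13.
        Visit 36.
        At 36: go right to 22.
          22 is a leaf — visit 22.
    Visit 4.
    At 4: go right to 12.
      12 is a leaf — visit 12.
  Visit 8.
  At 8: go right to 5.
    At 5: go left to 3.
      At 3: no left child.
      Visit 3.
      At 3: go right to 10.
        10 is a leaf — visit 10.
    Visit 5.
    At 5: no right child.
Visit 38.
At 38: go right to 20.
  At 20: go left to 11.
    11 is a leaf — visit 11.
  Visit 20.
  At 20: go right to 34.
    34 is a leaf — visit 34.

16 19 13 36 22 4 12 8 3 10 5 38 11 20 34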